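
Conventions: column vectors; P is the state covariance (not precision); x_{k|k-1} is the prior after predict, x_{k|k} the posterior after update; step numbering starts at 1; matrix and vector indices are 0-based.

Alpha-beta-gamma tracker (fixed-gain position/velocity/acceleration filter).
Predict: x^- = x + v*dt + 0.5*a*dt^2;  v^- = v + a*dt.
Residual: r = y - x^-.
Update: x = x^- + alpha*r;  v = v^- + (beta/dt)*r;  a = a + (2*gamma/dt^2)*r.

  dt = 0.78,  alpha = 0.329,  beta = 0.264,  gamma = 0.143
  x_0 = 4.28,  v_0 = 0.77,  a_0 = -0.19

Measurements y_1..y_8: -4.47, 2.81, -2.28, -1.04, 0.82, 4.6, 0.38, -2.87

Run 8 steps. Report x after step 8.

x_post = 11.6803

step 1: x_pred=4.8228  r=-9.2928  x^+=1.7655  v^+=-2.5235  a^+=-4.5584
step 2: x_pred=-1.5895  r=4.3995  x^+=-0.1421  v^+=-4.5900  a^+=-2.4903
step 3: x_pred=-4.4798  r=2.1998  x^+=-3.7560  v^+=-5.7878  a^+=-1.4562
step 4: x_pred=-8.7135  r=7.6735  x^+=-6.1889  v^+=-4.3265  a^+=2.1510
step 5: x_pred=-8.9092  r=9.7292  x^+=-5.7083  v^+=0.6443  a^+=6.7246
step 6: x_pred=-3.1601  r=7.7601  x^+=-0.6071  v^+=8.5160  a^+=10.3725
step 7: x_pred=9.1907  r=-8.8107  x^+=6.2920  v^+=13.6245  a^+=6.2307
step 8: x_pred=18.8145  r=-21.6845  x^+=11.6803  v^+=11.1451  a^+=-3.9628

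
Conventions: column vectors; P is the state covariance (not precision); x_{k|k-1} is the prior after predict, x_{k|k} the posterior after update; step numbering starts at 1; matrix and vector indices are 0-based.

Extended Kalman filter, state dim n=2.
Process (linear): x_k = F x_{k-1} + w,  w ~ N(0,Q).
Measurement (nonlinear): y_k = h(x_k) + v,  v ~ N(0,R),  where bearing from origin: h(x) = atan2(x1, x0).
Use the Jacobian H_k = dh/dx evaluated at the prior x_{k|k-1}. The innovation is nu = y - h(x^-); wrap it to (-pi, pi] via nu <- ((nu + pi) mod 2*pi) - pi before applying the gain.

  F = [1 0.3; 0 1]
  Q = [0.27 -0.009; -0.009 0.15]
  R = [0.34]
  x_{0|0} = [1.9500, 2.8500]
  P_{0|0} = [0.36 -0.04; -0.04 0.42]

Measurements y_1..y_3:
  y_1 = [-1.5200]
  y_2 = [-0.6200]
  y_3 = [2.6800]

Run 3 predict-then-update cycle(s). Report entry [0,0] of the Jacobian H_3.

H_jac[0,0] = -0.0714

step 1: x^-=[2.8050, 2.8500]  P^-=[0.6438 0.0770; 0.0770 0.5700]  H_jac=[-0.1782 0.1754]  S=[0.3732]  K=[-0.2713; 0.2312]  nu=[-2.3134]  x^+=[3.4326, 2.3152]  P^+=[0.6163 0.1004; 0.1004 0.5501]
step 2: x^-=[4.1272, 2.3152]  P^-=[0.9961 0.2564; 0.2564 0.7001]  H_jac=[-0.1034 0.1843]  S=[0.3647]  K=[-0.1528; 0.2811]  nu=[-1.1312]  x^+=[4.3000, 1.9972]  P^+=[0.9876 0.2721; 0.2721 0.6712]
step 3: x^-=[4.8992, 1.9972]  P^-=[1.4812 0.4645; 0.4645 0.8212]  H_jac=[-0.0714 0.1750]  S=[0.3611]  K=[-0.0676; 0.3063]  nu=[2.2929]  x^+=[4.7443, 2.6995]  P^+=[1.4796 0.4719; 0.4719 0.7874]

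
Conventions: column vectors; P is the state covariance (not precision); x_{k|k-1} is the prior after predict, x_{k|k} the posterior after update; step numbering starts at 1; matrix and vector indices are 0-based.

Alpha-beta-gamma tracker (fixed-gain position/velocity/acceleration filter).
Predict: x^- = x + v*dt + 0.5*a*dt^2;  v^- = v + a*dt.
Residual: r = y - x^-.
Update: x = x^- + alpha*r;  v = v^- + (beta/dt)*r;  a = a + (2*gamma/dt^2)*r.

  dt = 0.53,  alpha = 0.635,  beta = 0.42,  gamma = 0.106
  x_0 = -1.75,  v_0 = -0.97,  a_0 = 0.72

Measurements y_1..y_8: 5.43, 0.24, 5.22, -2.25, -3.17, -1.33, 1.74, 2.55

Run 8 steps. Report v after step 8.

v_post = 3.9808

step 1: x_pred=-2.1630  r=7.5930  x^+=2.6586  v^+=5.4287  a^+=6.4505
step 2: x_pred=6.4417  r=-6.2017  x^+=2.5036  v^+=3.9329  a^+=1.7700
step 3: x_pred=4.8367  r=0.3833  x^+=5.0801  v^+=5.1748  a^+=2.0593
step 4: x_pred=8.1119  r=-10.3619  x^+=1.5321  v^+=-1.9452  a^+=-5.7610
step 5: x_pred=-0.3080  r=-2.8620  x^+=-2.1254  v^+=-7.2665  a^+=-7.9210
step 6: x_pred=-7.0891  r=5.7591  x^+=-3.4321  v^+=-6.9008  a^+=-3.5745
step 7: x_pred=-7.5916  r=9.3316  x^+=-1.6660  v^+=-1.4005  a^+=3.4682
step 8: x_pred=-1.9212  r=4.4712  x^+=0.9180  v^+=3.9808  a^+=6.8426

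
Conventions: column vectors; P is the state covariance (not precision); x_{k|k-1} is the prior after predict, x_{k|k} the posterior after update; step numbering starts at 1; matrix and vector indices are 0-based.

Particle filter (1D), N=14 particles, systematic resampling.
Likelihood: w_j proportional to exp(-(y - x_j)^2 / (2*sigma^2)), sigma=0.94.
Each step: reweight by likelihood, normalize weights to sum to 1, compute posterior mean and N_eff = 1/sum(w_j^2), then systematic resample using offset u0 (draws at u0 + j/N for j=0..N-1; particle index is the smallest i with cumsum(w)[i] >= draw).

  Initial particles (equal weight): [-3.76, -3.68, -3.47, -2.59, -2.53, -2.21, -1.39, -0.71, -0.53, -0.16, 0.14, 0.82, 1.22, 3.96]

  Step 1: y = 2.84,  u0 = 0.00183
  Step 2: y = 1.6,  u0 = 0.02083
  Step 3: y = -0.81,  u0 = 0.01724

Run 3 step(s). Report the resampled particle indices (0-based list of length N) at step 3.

step 1: w=[0.0000, 0.0000, 0.0000, 0.0000, 0.0000, 0.0000, 0.0000, 0.0009, 0.0019, 0.0073, 0.0192, 0.1180, 0.2689, 0.5838]  mean=2.7362  Neff=2.3396  idx=[8, 11, 11, 12, 12, 12, 13, 13, 13, 13, 13, 13, 13, 13]
step 2: w=[0.0167, 0.1540, 0.1540, 0.2003, 0.2003, 0.2003, 0.0093, 0.0093, 0.0093, 0.0093, 0.0093, 0.0093, 0.0093, 0.0093]  mean=1.2714  Neff=5.9252  idx=[1, 1, 1, 2, 2, 3, 3, 3, 4, 4, 5, 5, 5, 8]
step 3: w=[0.1177, 0.1177, 0.1177, 0.1177, 0.1177, 0.0514, 0.0514, 0.0514, 0.0514, 0.0514, 0.0514, 0.0514, 0.0514, 0.0000]  mean=0.9845  Neff=11.0554  idx=[0, 0, 1, 1, 2, 3, 3, 4, 5, 6, 7, 9, 10, 11]

resampled_idx = [0, 0, 1, 1, 2, 3, 3, 4, 5, 6, 7, 9, 10, 11]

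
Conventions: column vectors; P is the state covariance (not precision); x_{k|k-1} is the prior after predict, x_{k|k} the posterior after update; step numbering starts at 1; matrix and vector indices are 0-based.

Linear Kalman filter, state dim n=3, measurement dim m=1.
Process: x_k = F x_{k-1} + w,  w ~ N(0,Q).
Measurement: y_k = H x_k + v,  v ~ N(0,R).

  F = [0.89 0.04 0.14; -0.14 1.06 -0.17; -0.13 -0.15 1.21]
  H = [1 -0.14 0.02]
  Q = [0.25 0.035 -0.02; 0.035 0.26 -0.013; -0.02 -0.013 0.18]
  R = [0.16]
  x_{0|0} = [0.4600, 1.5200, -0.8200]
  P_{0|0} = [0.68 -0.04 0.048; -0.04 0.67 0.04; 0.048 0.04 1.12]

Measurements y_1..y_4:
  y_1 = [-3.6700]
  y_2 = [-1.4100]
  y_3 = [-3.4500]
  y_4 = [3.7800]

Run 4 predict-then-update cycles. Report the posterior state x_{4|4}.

x_post = [2.0226, 0.6703, 5.4640]

step 1: x^-=[0.3554, 1.6862, -1.2800]  P^-=[0.8212 -0.0880 0.1445; -0.0880 1.0582 -0.2876; 0.1445 -0.2876 1.8152]  S=[1.0347]  K=[0.8084; -0.2338; 0.2136]  nu=[-3.7637]  x^+=[-2.6871, 2.5662, -2.0841]  P^+=[0.1451 0.1075 -0.0342; 0.1075 1.0017 -0.2359; -0.0342 -0.2359 1.7679]
step 2: x^-=[-2.5806, 3.4507, -2.5574]  P^-=[0.3977 0.0906 0.1991; 0.0906 1.4909 -0.8494; 0.1991 -0.8494 2.8940]  S=[0.5754]  K=[0.6760; -0.2348; 0.6533]  nu=[1.7048]  x^+=[-1.4281, 3.0504, -1.4436]  P^+=[0.1347 0.1819 -0.0550; 0.1819 1.4592 -0.7612; -0.0550 -0.7612 2.6485]
step 3: x^-=[-1.3511, 3.6787, -2.0187]  P^-=[0.4017 0.0893 0.3000; 0.0893 2.1964 -1.7962; 0.3000 -1.7962 4.3934]  S=[0.6035]  K=[0.6548; -0.4211; 1.0593]  nu=[-1.5435]  x^+=[-2.3617, 4.3286, -3.6536]  P^+=[0.1429 0.2557 -0.1186; 0.2557 2.0894 -1.5270; -0.1186 -1.5270 3.7162]
step 4: x^-=[-2.4403, 5.5401, -4.7631]  P^-=[0.4109 0.0612 0.3776; 0.0612 3.1867 -3.1169; 0.3776 -3.1169 6.2719]  S=[0.6513]  K=[0.6294; -0.6867; 1.4422]  nu=[7.0912]  x^+=[2.0226, 0.6703, 5.4640]  P^+=[0.1529 0.3427 -0.2136; 0.3427 2.8795 -2.4718; -0.2136 -2.4718 4.9172]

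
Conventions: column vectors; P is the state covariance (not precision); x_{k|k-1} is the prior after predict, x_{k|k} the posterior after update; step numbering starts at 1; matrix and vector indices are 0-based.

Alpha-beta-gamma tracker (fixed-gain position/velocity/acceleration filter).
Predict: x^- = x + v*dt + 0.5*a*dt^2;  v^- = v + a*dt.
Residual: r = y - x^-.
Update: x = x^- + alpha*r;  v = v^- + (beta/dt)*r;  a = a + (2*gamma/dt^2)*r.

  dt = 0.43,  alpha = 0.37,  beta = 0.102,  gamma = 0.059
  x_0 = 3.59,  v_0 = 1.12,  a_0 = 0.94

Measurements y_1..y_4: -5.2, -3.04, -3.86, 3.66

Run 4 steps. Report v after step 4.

v_post = -7.2431

step 1: x_pred=4.1585  r=-9.3585  x^+=0.6959  v^+=-0.6957  a^+=-5.0324
step 2: x_pred=-0.0686  r=-2.9714  x^+=-1.1680  v^+=-3.5645  a^+=-6.9288
step 3: x_pred=-3.3413  r=-0.5187  x^+=-3.5332  v^+=-6.6669  a^+=-7.2598
step 4: x_pred=-7.0712  r=10.7312  x^+=-3.1006  v^+=-7.2431  a^+=-0.4113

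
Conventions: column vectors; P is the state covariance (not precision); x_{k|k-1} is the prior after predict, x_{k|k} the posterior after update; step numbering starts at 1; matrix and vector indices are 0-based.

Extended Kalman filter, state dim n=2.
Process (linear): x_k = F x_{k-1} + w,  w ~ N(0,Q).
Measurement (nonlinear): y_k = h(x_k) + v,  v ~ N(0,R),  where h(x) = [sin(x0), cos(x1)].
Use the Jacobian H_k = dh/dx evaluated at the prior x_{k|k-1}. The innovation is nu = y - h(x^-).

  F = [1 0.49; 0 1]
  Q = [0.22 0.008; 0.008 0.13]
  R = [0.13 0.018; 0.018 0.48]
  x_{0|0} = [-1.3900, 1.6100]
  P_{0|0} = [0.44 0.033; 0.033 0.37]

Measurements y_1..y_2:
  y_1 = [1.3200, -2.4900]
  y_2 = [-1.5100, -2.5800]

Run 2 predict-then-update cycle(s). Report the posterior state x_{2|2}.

x_post = [4.2304, 3.5560]

step 1: x^-=[-0.6011, 1.6100]  P^-=[0.7812 0.2223; 0.2223 0.5000]  H_jac=[0.8247 0.0000; 0.0000 -0.9992]  S=[0.6613 -0.1652; -0.1652 0.9792]  K=[0.9579 -0.0652; 0.1564 -0.4838]  nu=[1.8856, -2.4508]  x^+=[1.3650, 3.0906]  P^+=[0.1496 0.0141; 0.0141 0.2296]
step 2: x^-=[2.8794, 3.0906]  P^-=[0.4385 0.1346; 0.1346 0.3596]  H_jac=[-0.9658 0.0000; 0.0000 -0.0510]  S=[0.5390 0.0246; 0.0246 0.4809]  K=[-0.7869 0.0260; -0.2400 -0.0258]  nu=[-1.7692, -1.5813]  x^+=[4.2304, 3.5560]  P^+=[0.1054 0.0328; 0.0328 0.3279]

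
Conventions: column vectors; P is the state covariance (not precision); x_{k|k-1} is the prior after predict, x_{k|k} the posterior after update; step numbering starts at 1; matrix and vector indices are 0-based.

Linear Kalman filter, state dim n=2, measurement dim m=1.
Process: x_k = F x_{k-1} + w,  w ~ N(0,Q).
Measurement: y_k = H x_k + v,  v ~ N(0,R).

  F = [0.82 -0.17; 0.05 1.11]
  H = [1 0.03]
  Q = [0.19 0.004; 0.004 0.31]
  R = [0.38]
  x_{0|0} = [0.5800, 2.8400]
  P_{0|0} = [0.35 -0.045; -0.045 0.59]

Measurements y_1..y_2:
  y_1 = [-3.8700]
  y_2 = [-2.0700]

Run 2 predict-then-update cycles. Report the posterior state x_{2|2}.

step 1: x^-=[-0.0072, 3.1814]  P^-=[0.4549 -0.1336; -0.1336 1.0328]  S=[0.8279]  K=[0.5447; -0.1239]  nu=[-3.9582]  x^+=[-2.1632, 3.6718]  P^+=[0.2093 -0.0777; -0.0777 1.0201]
step 2: x^-=[-2.3981, 3.9676]  P^-=[0.3819 -0.2500; -0.2500 1.5588]  S=[0.7483]  K=[0.5003; -0.2716]  nu=[0.2090]  x^+=[-2.2935, 3.9108]  P^+=[0.1946 -0.1483; -0.1483 1.5036]

x_post = [-2.2935, 3.9108]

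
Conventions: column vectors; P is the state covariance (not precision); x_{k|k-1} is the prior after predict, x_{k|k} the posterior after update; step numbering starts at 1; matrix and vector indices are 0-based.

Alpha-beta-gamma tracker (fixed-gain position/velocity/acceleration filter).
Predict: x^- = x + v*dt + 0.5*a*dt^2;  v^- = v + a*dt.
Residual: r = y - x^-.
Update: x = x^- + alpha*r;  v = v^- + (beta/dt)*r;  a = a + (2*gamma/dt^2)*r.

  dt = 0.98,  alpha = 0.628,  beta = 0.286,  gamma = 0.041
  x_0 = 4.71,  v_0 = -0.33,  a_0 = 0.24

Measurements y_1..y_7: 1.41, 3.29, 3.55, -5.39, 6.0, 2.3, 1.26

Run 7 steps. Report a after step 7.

step 1: x_pred=4.5018  r=-3.0918  x^+=2.5602  v^+=-0.9971  a^+=-0.0240
step 2: x_pred=1.5715  r=1.7185  x^+=2.6507  v^+=-0.5191  a^+=0.1227
step 3: x_pred=2.2009  r=1.3491  x^+=3.0481  v^+=-0.0051  a^+=0.2379
step 4: x_pred=3.1574  r=-8.5474  x^+=-2.2104  v^+=-2.2664  a^+=-0.4919
step 5: x_pred=-4.6676  r=10.6676  x^+=2.0317  v^+=0.3648  a^+=0.4190
step 6: x_pred=2.5903  r=-0.2903  x^+=2.4080  v^+=0.6906  a^+=0.3942
step 7: x_pred=3.2741  r=-2.0141  x^+=2.0093  v^+=0.4891  a^+=0.2222

a_post = 0.2222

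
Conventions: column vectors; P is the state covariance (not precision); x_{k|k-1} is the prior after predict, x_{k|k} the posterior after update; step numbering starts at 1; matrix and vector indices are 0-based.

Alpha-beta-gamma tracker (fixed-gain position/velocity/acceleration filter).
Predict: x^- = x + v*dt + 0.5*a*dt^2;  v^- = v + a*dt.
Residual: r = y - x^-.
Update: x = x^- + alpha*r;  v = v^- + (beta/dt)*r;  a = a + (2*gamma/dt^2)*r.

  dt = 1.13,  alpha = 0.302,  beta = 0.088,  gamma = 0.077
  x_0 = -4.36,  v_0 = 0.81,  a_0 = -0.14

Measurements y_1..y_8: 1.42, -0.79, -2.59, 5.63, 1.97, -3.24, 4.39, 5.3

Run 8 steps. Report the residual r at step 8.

step 1: x_pred=-3.5341  r=4.9541  x^+=-2.0379  v^+=1.0376  a^+=0.4575
step 2: x_pred=-0.5734  r=-0.2166  x^+=-0.6388  v^+=1.5377  a^+=0.4314
step 3: x_pred=1.3742  r=-3.9642  x^+=0.1770  v^+=1.7164  a^+=-0.0467
step 4: x_pred=2.0867  r=3.5433  x^+=3.1568  v^+=1.9395  a^+=0.3806
step 5: x_pred=5.5914  r=-3.6214  x^+=4.4978  v^+=2.0876  a^+=-0.0562
step 6: x_pred=6.8209  r=-10.0609  x^+=3.7825  v^+=1.2406  a^+=-1.2696
step 7: x_pred=4.3738  r=0.0162  x^+=4.3787  v^+=-0.1927  a^+=-1.2676
step 8: x_pred=3.3516  r=1.9484  x^+=3.9400  v^+=-1.4734  a^+=-1.0326

resid = 1.9484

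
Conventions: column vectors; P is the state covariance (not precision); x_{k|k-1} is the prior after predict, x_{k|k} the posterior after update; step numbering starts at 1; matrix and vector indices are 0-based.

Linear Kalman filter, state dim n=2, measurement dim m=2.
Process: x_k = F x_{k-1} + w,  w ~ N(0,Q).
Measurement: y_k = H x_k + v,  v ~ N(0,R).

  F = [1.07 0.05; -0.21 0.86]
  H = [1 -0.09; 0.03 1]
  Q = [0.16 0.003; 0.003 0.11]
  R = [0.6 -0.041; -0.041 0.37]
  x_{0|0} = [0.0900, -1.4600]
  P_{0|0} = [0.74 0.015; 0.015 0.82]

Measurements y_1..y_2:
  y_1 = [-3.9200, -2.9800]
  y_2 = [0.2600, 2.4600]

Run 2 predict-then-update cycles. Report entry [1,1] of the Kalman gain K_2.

K[1,1] = 0.4519

step 1: x^-=[0.0233, -1.2745]  P^-=[1.0109 -0.1144; -0.1144 0.7437]  S=[1.6375 -0.1917; -0.1917 1.1077]  K=[0.6274 0.0327; -0.0332 0.6625]  nu=[-4.0580, -1.7062]  x^+=[-2.5787, -2.2703]  P^+=[0.3729 -0.0248; -0.0248 0.2472]
step 2: x^-=[-2.8727, -1.4109]  P^-=[0.5849 -0.0927; -0.0927 0.3183]  S=[1.2042 -0.1446; -0.1446 0.6832]  K=[0.4919 -0.0059; -0.0465 0.4519]  nu=[3.0057, 3.9571]  x^+=[-1.4176, 0.2374]  P^+=[0.2926 -0.0311; -0.0311 0.1700]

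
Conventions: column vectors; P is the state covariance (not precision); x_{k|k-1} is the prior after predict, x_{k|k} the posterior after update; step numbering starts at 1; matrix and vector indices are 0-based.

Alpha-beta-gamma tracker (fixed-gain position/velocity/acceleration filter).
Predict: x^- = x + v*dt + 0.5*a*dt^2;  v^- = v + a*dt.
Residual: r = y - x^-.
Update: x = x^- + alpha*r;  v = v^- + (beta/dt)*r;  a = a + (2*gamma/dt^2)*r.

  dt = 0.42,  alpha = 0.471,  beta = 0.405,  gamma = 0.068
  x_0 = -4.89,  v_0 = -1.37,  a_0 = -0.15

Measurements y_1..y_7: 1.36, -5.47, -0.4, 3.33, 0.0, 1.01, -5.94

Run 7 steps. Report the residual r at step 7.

step 1: x_pred=-5.4786  r=6.8386  x^+=-2.2576  v^+=5.1614  a^+=5.1224
step 2: x_pred=0.3619  r=-5.8319  x^+=-2.3849  v^+=1.6891  a^+=0.6261
step 3: x_pred=-1.6202  r=1.2202  x^+=-1.0455  v^+=3.1288  a^+=1.5669
step 4: x_pred=0.4068  r=2.9232  x^+=1.7836  v^+=6.6057  a^+=3.8206
step 5: x_pred=4.8950  r=-4.8950  x^+=2.5894  v^+=3.4902  a^+=0.0467
step 6: x_pred=4.0594  r=-3.0494  x^+=2.6232  v^+=0.5693  a^+=-2.3043
step 7: x_pred=2.6590  r=-8.5990  x^+=-1.3911  v^+=-8.6904  a^+=-8.9340

resid = -8.5990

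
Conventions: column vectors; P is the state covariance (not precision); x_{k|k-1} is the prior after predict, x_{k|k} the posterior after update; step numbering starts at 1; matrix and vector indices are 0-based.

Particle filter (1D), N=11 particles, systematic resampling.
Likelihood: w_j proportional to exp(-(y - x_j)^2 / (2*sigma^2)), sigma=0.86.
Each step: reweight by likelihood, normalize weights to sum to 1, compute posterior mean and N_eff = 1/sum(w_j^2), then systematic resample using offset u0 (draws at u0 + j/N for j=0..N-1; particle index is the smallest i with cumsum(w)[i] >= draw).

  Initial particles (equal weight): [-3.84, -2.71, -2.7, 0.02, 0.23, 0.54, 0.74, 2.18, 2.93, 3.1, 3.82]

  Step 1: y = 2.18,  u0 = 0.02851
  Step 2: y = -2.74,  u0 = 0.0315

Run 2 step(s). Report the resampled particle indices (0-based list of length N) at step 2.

resampled_idx = [0, 0, 0, 0, 0, 0, 0, 0, 0, 0, 1]

step 1: w=[0.0000, 0.0000, 0.0000, 0.0145, 0.0260, 0.0552, 0.0838, 0.3404, 0.2327, 0.1921, 0.0552]  mean=2.3284  Neff=4.5266  idx=[4, 6, 7, 7, 7, 7, 8, 8, 9, 9, 9]
step 2: w=[0.9023, 0.0976, 0.0000, 0.0000, 0.0000, 0.0000, 0.0000, 0.0000, 0.0000, 0.0000, 0.0000]  mean=0.2800  Neff=1.2141  idx=[0, 0, 0, 0, 0, 0, 0, 0, 0, 0, 1]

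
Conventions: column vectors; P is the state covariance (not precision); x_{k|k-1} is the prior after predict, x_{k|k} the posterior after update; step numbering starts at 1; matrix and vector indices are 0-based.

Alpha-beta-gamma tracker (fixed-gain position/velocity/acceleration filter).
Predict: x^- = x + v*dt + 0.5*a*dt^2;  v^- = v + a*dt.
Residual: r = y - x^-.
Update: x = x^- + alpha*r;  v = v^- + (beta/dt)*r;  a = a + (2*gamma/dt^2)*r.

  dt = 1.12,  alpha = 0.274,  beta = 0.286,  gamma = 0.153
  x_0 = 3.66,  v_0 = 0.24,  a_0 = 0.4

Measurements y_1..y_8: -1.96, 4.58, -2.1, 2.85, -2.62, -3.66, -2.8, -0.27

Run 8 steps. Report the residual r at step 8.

resid = 1.9854

step 1: x_pred=4.1797  r=-6.1397  x^+=2.4974  v^+=-0.8798  a^+=-1.0977
step 2: x_pred=0.8235  r=3.7565  x^+=1.8528  v^+=-1.1500  a^+=-0.1814
step 3: x_pred=0.4510  r=-2.5510  x^+=-0.2480  v^+=-2.0046  a^+=-0.8037
step 4: x_pred=-2.9971  r=5.8471  x^+=-1.3950  v^+=-1.4116  a^+=0.6227
step 5: x_pred=-2.5854  r=-0.0346  x^+=-2.5949  v^+=-0.7230  a^+=0.6143
step 6: x_pred=-3.0194  r=-0.6406  x^+=-3.1949  v^+=-0.1986  a^+=0.4580
step 7: x_pred=-3.1301  r=0.3301  x^+=-3.0397  v^+=0.3986  a^+=0.5385
step 8: x_pred=-2.2554  r=1.9854  x^+=-1.7114  v^+=1.5087  a^+=1.0228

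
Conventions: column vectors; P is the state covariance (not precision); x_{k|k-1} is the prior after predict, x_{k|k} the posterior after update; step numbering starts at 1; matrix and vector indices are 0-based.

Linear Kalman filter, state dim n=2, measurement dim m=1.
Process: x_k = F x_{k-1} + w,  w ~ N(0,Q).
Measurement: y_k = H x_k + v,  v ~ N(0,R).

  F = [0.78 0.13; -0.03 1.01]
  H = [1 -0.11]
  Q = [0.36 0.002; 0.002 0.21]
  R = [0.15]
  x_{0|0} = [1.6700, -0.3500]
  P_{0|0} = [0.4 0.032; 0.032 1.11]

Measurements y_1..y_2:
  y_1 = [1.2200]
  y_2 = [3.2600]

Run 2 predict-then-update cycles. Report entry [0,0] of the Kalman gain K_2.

K[0,0] = 0.7725

step 1: x^-=[1.2571, -0.4036]  P^-=[0.6286 0.1635; 0.1635 1.3407]  S=[0.7589]  K=[0.8047; 0.0211]  nu=[-0.0815]  x^+=[1.1915, -0.4053]  P^+=[0.1373 0.1506; 0.1506 1.3404]
step 2: x^-=[0.8767, -0.4451]  P^-=[0.4967 0.2928; 0.2928 1.5683]  S=[0.6013]  K=[0.7725; 0.2001]  nu=[2.3343]  x^+=[2.6801, 0.0220]  P^+=[0.1379 0.1999; 0.1999 1.5443]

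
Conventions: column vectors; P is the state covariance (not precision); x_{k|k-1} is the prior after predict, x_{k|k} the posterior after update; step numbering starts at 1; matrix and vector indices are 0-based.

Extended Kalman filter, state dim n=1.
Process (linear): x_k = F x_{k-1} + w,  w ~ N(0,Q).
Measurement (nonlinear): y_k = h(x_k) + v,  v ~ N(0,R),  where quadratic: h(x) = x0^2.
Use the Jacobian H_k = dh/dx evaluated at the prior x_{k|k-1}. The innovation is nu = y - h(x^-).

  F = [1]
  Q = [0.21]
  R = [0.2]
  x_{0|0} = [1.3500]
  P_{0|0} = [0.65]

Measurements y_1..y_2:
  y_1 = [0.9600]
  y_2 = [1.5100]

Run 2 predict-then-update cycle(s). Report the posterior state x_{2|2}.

x_post = [1.2123]

step 1: x^-=[1.3500]  P^-=[0.8600]  H_jac=[2.7000]  S=[6.4694]  K=[0.3589]  nu=[-0.8625]  x^+=[1.0404]  P^+=[0.0266]
step 2: x^-=[1.0404]  P^-=[0.2366]  H_jac=[2.0809]  S=[1.2244]  K=[0.4021]  nu=[0.4275]  x^+=[1.2123]  P^+=[0.0386]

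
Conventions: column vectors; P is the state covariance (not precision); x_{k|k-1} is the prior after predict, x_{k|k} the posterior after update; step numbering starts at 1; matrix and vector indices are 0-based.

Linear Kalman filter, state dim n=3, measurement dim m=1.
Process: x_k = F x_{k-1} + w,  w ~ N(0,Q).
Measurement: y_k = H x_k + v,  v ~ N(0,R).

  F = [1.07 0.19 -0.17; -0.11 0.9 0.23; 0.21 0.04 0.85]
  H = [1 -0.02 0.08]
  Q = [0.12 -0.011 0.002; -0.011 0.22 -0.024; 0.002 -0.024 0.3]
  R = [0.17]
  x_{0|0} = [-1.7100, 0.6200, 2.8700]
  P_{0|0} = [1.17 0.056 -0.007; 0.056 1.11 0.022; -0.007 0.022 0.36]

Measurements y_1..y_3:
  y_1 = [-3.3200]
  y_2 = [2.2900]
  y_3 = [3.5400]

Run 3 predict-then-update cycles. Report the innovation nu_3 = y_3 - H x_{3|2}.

step 1: x^-=[-2.1998, 1.4062, 2.1052]  P^-=[1.5339 0.0755 0.2232; 0.0755 1.1507 0.0870; 0.2232 0.0870 0.6134]  S=[1.7407]  K=[0.8906; 0.0342; 0.1554]  nu=[-1.2605]  x^+=[-3.3224, 1.3631, 1.9093]  P^+=[0.1533 0.0226 -0.0177; 0.0226 1.1486 0.0778; -0.0177 0.0778 0.5714]
step 2: x^-=[-3.6205, 2.0314, 0.9797]  P^-=[0.3641 0.1531 -0.0390; 0.1531 1.2111 0.1907; -0.0390 0.1907 0.7207]  S=[0.5262]  K=[0.6801; 0.2739; 0.0282]  nu=[5.8728]  x^+=[0.3738, 3.6401, 1.1455]  P^+=[0.1207 0.0551 -0.0491; 0.0551 1.1716 0.1866; -0.0491 0.1866 0.7203]
step 3: x^-=[0.8968, 3.4984, 1.1978]  P^-=[0.3494 0.1655 -0.0755; 0.1655 1.2774 0.3131; -0.0755 0.3131 0.8237]  S=[0.5055]  K=[0.6728; 0.3263; -0.0315]  nu=[2.6173]  x^+=[2.6576, 4.3525, 1.1154]  P^+=[0.1206 0.0545 -0.0648; 0.0545 1.2236 0.3183; -0.0648 0.3183 0.8232]

innov = [2.6173]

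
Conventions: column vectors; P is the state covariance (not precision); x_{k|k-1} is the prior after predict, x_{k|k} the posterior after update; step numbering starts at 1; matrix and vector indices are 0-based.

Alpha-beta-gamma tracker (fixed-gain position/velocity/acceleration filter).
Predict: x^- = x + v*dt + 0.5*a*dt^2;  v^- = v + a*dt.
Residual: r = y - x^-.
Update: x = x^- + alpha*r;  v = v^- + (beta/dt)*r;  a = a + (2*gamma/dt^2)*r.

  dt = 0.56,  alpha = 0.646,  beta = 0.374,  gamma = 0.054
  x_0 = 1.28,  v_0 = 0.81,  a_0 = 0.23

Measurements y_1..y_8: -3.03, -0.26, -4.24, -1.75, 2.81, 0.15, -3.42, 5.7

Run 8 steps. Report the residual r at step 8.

step 1: x_pred=1.7697  r=-4.7997  x^+=-1.3309  v^+=-2.2667  a^+=-1.4229
step 2: x_pred=-2.8234  r=2.5634  x^+=-1.1674  v^+=-1.3516  a^+=-0.5401
step 3: x_pred=-2.0090  r=-2.2310  x^+=-3.4502  v^+=-3.1440  a^+=-1.3085
step 4: x_pred=-5.4161  r=3.6661  x^+=-3.0478  v^+=-1.4284  a^+=-0.0459
step 5: x_pred=-3.8549  r=6.6649  x^+=0.4506  v^+=2.9971  a^+=2.2494
step 6: x_pred=2.4817  r=-2.3317  x^+=0.9754  v^+=2.6995  a^+=1.4464
step 7: x_pred=2.7139  r=-6.1339  x^+=-1.2486  v^+=-0.5871  a^+=-0.6661
step 8: x_pred=-1.6818  r=7.3818  x^+=3.0868  v^+=3.9699  a^+=1.8761

resid = 7.3818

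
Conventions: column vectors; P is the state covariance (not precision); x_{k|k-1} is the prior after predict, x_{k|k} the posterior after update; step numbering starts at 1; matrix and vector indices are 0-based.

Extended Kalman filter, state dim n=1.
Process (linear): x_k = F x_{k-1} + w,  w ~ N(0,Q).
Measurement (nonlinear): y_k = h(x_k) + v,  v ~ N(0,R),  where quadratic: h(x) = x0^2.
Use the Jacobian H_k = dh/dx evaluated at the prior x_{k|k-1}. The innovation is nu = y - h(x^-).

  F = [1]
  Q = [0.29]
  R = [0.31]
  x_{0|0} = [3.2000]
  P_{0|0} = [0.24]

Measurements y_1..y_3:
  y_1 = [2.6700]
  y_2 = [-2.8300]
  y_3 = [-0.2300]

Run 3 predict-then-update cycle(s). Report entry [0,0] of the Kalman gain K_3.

step 1: x^-=[3.2000]  P^-=[0.5300]  H_jac=[6.4000]  S=[22.0188]  K=[0.1541]  nu=[-7.5700]  x^+=[2.0338]  P^+=[0.0075]
step 2: x^-=[2.0338]  P^-=[0.2975]  H_jac=[4.0677]  S=[5.2318]  K=[0.2313]  nu=[-6.9665]  x^+=[0.4227]  P^+=[0.0176]
step 3: x^-=[0.4227]  P^-=[0.3076]  H_jac=[0.8453]  S=[0.5298]  K=[0.4908]  nu=[-0.4087]  x^+=[0.2221]  P^+=[0.1800]

K[0,0] = 0.4908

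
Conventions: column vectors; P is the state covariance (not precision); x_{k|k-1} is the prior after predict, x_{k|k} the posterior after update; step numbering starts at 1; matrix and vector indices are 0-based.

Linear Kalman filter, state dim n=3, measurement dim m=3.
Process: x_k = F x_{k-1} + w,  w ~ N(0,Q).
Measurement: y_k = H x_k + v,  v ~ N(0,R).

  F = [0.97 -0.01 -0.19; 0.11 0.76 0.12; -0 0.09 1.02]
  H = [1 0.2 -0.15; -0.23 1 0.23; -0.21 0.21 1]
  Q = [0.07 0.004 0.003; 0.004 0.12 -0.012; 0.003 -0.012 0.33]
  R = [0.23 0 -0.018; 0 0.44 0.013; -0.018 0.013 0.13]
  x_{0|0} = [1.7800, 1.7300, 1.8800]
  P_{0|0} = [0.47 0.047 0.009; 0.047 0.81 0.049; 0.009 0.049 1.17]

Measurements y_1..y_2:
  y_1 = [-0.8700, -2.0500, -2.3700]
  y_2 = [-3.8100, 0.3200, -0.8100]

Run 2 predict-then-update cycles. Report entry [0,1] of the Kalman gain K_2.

K[0,1] = -0.0538

step 1: x^-=[1.3521, 1.7362, 2.0733]  P^-=[0.5505 0.0496 -0.2128; 0.0496 0.6274 0.2266; -0.2128 0.2266 1.5628]  S=[0.9109 -0.0875 -0.5147; -0.0875 1.2831 0.8147; -0.5147 0.8147 1.9249]  K=[0.6702 -0.0838 0.0495; 0.2143 0.5254 0.0157; 0.0658 -0.0790 0.9108]  nu=[-2.2583, -3.9521, -4.5240]  x^+=[-0.0540, -0.8950, -1.8838]  P^+=[0.1587 -0.0062 0.0279; -0.0062 0.2407 -0.0468; 0.0279 -0.0468 0.1319]
step 2: x^-=[0.3145, -0.9122, -2.0021]  P^-=[0.2137 0.0210 0.0056; 0.0210 0.2540 -0.0131; 0.0056 -0.0131 0.4606]  S=[0.4718 0.0087 -0.1142; 0.0087 0.7134 0.1618; -0.1142 0.1618 0.6015]  K=[0.4724 -0.0538 0.0462; 0.1490 0.3444 -0.0049; 0.0501 -0.0498 0.7821]  nu=[-4.2423, 1.7650, 1.4497]  x^+=[-1.7175, -0.9434, -1.1686]  P^+=[0.1114 -0.0022 0.0207; -0.0022 0.1584 -0.0326; 0.0207 -0.0326 0.1113]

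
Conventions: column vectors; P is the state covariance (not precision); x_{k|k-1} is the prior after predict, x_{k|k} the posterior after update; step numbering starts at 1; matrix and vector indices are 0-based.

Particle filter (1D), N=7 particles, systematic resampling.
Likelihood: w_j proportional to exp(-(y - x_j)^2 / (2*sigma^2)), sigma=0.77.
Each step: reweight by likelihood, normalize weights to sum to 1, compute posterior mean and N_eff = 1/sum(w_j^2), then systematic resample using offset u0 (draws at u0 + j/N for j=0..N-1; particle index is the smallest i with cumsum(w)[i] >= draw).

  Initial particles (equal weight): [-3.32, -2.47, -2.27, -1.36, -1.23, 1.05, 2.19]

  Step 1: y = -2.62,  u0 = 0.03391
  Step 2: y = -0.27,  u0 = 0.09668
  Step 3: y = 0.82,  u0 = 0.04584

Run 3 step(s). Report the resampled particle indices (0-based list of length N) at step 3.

step 1: w=[0.2203, 0.3268, 0.3003, 0.0873, 0.0653, 0.0000, 0.0000]  mean=-2.4193  Neff=3.8851  idx=[0, 0, 1, 1, 2, 2, 3]
step 2: w=[0.0008, 0.0008, 0.0359, 0.0359, 0.0729, 0.0729, 0.7808]  mean=-1.5756  Neff=1.6057  idx=[4, 6, 6, 6, 6, 6, 6]
step 3: w=[0.0029, 0.1662, 0.1662, 0.1662, 0.1662, 0.1662, 0.1662]  mean=-1.3626  Neff=6.0348  idx=[1, 2, 2, 3, 4, 5, 6]

resampled_idx = [1, 2, 2, 3, 4, 5, 6]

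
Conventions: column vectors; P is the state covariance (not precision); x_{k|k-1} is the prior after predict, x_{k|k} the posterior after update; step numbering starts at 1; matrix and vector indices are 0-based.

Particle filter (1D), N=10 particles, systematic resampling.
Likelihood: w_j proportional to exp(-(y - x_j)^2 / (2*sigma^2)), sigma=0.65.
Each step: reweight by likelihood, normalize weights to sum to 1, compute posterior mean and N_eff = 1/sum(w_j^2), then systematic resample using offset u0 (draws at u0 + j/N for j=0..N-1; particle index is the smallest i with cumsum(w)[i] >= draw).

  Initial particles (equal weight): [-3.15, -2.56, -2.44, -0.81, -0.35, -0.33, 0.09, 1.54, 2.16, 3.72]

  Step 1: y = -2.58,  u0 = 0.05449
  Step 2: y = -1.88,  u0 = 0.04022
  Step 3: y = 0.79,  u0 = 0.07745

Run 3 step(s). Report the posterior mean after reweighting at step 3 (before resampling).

post_mean = -2.4689

step 1: w=[0.2533, 0.3719, 0.3636, 0.0091, 0.0010, 0.0009, 0.0001, 0.0000, 0.0000, 0.0000]  mean=-2.6453  Neff=2.9871  idx=[0, 0, 1, 1, 1, 1, 2, 2, 2, 2]
step 2: w=[0.0276, 0.0276, 0.1077, 0.1077, 0.1077, 0.1077, 0.1285, 0.1285, 0.1285, 0.1285]  mean=-2.5309  Neff=8.7748  idx=[1, 2, 3, 4, 5, 6, 7, 7, 8, 9]
step 3: w=[0.0004, 0.0598, 0.0598, 0.0598, 0.0598, 0.1521, 0.1521, 0.1521, 0.1521, 0.1521]  mean=-2.4689  Neff=7.6930  idx=[2, 3, 5, 5, 6, 7, 7, 8, 9, 9]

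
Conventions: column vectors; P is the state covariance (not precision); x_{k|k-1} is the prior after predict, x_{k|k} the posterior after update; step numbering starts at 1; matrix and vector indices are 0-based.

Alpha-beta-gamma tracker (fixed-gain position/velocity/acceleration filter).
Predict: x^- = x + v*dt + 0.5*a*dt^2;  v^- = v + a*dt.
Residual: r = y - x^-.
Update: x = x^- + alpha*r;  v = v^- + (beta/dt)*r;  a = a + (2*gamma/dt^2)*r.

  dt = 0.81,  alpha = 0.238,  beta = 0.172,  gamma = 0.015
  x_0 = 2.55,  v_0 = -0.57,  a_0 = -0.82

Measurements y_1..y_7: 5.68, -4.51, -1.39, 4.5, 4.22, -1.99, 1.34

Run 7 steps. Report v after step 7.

v_post = 0.1938

step 1: x_pred=1.8193  r=3.8607  x^+=2.7381  v^+=-0.4144  a^+=-0.6435
step 2: x_pred=2.1914  r=-6.7014  x^+=0.5965  v^+=-2.3586  a^+=-0.9499
step 3: x_pred=-1.6256  r=0.2356  x^+=-1.5696  v^+=-3.0780  a^+=-0.9391
step 4: x_pred=-4.3708  r=8.8708  x^+=-2.2596  v^+=-1.9550  a^+=-0.5335
step 5: x_pred=-4.0181  r=8.2381  x^+=-2.0574  v^+=-0.6378  a^+=-0.1568
step 6: x_pred=-2.6255  r=0.6355  x^+=-2.4743  v^+=-0.6299  a^+=-0.1278
step 7: x_pred=-3.0264  r=4.3664  x^+=-1.9872  v^+=0.1938  a^+=0.0719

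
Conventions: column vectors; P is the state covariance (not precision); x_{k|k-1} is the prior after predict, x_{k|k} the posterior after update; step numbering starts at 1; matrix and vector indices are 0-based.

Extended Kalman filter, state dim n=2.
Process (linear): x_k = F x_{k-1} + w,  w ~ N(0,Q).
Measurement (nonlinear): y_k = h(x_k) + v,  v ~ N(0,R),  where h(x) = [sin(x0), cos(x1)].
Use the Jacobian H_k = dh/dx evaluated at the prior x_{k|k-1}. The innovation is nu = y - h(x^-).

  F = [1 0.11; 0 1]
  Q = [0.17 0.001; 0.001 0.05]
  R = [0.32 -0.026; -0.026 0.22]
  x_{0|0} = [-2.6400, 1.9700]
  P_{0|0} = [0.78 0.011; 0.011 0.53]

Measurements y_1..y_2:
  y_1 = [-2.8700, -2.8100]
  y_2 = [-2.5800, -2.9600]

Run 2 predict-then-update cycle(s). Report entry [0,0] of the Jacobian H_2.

step 1: x^-=[-2.4233, 1.9700]  P^-=[0.9588 0.0703; 0.0703 0.5800]  H_jac=[-0.7529 0.0000; 0.0000 -0.9214]  S=[0.8636 0.0228; 0.0228 0.7124]  K=[-0.8343 -0.0643; -0.0415 -0.7488]  nu=[-2.2119, -2.4213]  x^+=[-0.4223, 3.8751]  P^+=[0.3524 -0.0082; -0.0082 0.1776]
step 2: x^-=[0.0039, 3.8751]  P^-=[0.5227 0.0123; 0.0123 0.2276]  H_jac=[1.0000 0.0000; 0.0000 0.6694]  S=[0.8427 -0.0177; -0.0177 0.3220]  K=[0.6215 0.0599; 0.0246 0.4746]  nu=[-2.5839, -2.2171]  x^+=[-1.7349, 2.7592]  P^+=[0.1973 -0.0045; -0.0045 0.1550]

H_jac[0,0] = 1.0000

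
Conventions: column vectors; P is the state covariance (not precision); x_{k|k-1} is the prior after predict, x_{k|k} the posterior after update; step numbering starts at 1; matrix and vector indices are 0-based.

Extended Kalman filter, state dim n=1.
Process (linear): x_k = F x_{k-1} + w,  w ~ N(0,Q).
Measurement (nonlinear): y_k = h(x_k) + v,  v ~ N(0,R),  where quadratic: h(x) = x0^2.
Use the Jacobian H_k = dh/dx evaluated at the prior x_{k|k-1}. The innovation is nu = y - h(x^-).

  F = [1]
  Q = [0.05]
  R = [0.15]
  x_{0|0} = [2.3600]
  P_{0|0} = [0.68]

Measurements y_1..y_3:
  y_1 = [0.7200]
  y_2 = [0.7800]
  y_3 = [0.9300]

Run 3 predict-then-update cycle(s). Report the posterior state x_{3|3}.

step 1: x^-=[2.3600]  P^-=[0.7300]  H_jac=[4.7200]  S=[16.4132]  K=[0.2099]  nu=[-4.8496]  x^+=[1.3419]  P^+=[0.0067]
step 2: x^-=[1.3419]  P^-=[0.0567]  H_jac=[2.6839]  S=[0.5582]  K=[0.2725]  nu=[-1.0208]  x^+=[1.0638]  P^+=[0.0152]
step 3: x^-=[1.0638]  P^-=[0.0652]  H_jac=[2.1276]  S=[0.4453]  K=[0.3117]  nu=[-0.2017]  x^+=[1.0009]  P^+=[0.0220]

x_post = [1.0009]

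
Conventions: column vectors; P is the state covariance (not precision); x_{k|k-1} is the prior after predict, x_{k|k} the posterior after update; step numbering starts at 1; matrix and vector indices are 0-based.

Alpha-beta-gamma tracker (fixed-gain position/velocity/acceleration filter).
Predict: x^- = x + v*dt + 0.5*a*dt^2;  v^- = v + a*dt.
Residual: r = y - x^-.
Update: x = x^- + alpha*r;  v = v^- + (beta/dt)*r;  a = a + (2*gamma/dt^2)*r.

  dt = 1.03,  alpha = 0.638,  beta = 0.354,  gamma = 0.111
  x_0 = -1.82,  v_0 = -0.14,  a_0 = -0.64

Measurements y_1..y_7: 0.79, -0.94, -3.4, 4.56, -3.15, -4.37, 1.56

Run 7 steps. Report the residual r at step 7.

step 1: x_pred=-2.3037  r=3.0937  x^+=-0.3299  v^+=0.2641  a^+=0.0074
step 2: x_pred=-0.0540  r=-0.8860  x^+=-0.6193  v^+=-0.0328  a^+=-0.1780
step 3: x_pred=-0.7475  r=-2.6525  x^+=-2.4398  v^+=-1.1278  a^+=-0.7331
step 4: x_pred=-3.9903  r=8.5503  x^+=1.4648  v^+=1.0558  a^+=1.0561
step 5: x_pred=3.1124  r=-6.2624  x^+=-0.8830  v^+=-0.0087  a^+=-0.2543
step 6: x_pred=-1.0269  r=-3.3431  x^+=-3.1598  v^+=-1.4197  a^+=-0.9539
step 7: x_pred=-5.1281  r=6.6881  x^+=-0.8611  v^+=-0.1036  a^+=0.4456

resid = 6.6881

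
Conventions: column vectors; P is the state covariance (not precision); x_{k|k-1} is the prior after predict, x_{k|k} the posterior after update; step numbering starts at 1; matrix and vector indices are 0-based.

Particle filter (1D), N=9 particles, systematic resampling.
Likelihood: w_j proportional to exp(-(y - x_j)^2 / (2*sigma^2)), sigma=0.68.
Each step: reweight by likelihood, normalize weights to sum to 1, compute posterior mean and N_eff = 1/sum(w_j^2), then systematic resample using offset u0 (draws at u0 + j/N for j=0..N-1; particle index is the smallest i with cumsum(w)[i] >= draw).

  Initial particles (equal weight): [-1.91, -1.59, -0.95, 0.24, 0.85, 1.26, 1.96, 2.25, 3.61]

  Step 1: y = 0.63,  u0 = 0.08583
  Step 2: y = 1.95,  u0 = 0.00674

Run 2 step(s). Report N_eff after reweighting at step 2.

step 1: w=[0.0003, 0.0018, 0.0247, 0.3110, 0.3479, 0.2387, 0.0541, 0.0215, 0.0000]  mean=0.7987  Neff=3.5876  idx=[3, 3, 3, 4, 4, 4, 5, 5, 6]
step 2: w=[0.0135, 0.0135, 0.0135, 0.0863, 0.0863, 0.0863, 0.1908, 0.1908, 0.3192]  mean=1.3359  Neff=5.0631  idx=[0, 3, 5, 6, 6, 7, 7, 8, 8]

N_eff = 5.0631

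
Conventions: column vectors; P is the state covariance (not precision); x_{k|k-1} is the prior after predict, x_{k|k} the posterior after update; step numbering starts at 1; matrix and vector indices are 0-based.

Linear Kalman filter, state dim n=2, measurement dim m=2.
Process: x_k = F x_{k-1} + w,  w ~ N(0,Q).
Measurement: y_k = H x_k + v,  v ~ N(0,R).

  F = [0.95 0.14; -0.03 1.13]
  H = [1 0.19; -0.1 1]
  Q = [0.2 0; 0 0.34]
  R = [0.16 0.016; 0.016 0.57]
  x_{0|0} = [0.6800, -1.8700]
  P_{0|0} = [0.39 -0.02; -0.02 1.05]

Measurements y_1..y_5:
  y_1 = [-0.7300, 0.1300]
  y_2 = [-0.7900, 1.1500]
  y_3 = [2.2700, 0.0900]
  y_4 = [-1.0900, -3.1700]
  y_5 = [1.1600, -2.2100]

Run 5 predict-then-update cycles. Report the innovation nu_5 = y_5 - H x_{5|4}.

innov = [1.8151, -0.2625]

step 1: x^-=[0.3842, -2.1335]  P^-=[0.5672 0.1336; 0.1336 1.6825]  S=[0.8387 0.4100; 0.4100 2.2314]  K=[0.7578 -0.1048; 0.1920 0.7127]  nu=[-0.7088, 2.3019]  x^+=[-0.3941, -0.6290]  P^+=[0.1262 -0.0350; -0.0350 0.4058]
step 2: x^-=[-0.4625, -0.6989]  P^-=[0.3126 0.0232; 0.0232 0.8607]  S=[0.5124 0.1710; 0.1710 1.4292]  K=[0.6462 -0.0830; 0.1708 0.5802]  nu=[-0.1947, 1.8027]  x^+=[-0.7379, 0.3137]  P^+=[0.1071 -0.0262; -0.0262 0.3308]
step 3: x^-=[-0.6571, 0.3766]  P^-=[0.2961 0.0212; 0.0212 0.7643]  S=[0.4918 0.1524; 0.1524 1.3330]  K=[0.6348 -0.0789; 0.1671 0.5527]  nu=[2.8555, -0.3523]  x^+=[1.1834, 0.6592]  P^+=[0.1049 -0.0243; -0.0243 0.3153]
step 4: x^-=[1.2165, 0.7094]  P^-=[0.2944 0.0209; 0.0209 0.7443]  S=[0.4892 0.1485; 0.1485 1.3131]  K=[0.6336 -0.0782; 0.1659 0.5465]  nu=[-2.4413, -3.7577]  x^+=[-0.0367, -1.7492]  P^+=[0.1047 -0.0239; -0.0239 0.3118]
step 5: x^-=[-0.2797, -1.9755]  P^-=[0.2942 0.0207; 0.0207 0.7398]  S=[0.4888 0.1475; 0.1475 1.3086]  K=[0.6335 -0.0780; 0.1655 0.5451]  nu=[1.8151, -0.2625]  x^+=[0.8906, -1.8182]  P^+=[0.1047 -0.0239; -0.0239 0.3110]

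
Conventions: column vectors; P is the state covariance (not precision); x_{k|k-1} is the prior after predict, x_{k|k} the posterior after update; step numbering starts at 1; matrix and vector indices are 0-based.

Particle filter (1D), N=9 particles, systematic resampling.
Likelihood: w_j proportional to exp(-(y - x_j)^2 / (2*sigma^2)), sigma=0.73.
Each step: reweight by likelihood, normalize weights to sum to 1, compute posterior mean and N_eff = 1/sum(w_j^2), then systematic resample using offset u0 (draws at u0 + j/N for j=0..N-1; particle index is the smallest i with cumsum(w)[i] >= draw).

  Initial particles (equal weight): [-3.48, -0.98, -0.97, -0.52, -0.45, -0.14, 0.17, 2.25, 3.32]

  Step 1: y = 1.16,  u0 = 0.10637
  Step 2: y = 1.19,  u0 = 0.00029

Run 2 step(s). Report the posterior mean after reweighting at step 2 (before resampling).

post_mean = 0.7463

step 1: w=[0.0000, 0.0120, 0.0125, 0.0626, 0.0777, 0.1812, 0.3527, 0.2901, 0.0111]  mean=0.6328  Neff=3.9719  idx=[4, 5, 5, 6, 6, 6, 7, 7, 8]
step 2: w=[0.0348, 0.0826, 0.0826, 0.1637, 0.1637, 0.1637, 0.1514, 0.1514, 0.0062]  mean=0.7463  Neff=7.0872  idx=[0, 1, 3, 3, 4, 5, 5, 6, 7]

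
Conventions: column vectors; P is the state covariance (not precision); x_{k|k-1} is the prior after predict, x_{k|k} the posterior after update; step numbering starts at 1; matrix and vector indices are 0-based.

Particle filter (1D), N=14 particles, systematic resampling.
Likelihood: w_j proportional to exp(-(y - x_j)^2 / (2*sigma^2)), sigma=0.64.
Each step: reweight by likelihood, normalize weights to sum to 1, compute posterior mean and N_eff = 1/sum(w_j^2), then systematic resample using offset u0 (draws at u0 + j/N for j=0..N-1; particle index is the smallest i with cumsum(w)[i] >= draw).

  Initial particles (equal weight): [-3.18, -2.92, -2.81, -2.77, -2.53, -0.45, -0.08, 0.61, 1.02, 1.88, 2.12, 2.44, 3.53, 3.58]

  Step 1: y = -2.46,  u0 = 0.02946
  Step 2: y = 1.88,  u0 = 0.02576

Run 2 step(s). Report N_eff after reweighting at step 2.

N_eff = 3.7887

step 1: w=[0.1309, 0.1904, 0.2123, 0.2193, 0.2451, 0.0018, 0.0002, 0.0000, 0.0000, 0.0000, 0.0000, 0.0000, 0.0000, 0.0000]  mean=-2.7971  Neff=4.8401  idx=[0, 0, 1, 1, 1, 2, 2, 2, 3, 3, 3, 4, 4, 4]
step 2: w=[0.0002, 0.0002, 0.0037, 0.0037, 0.0037, 0.0132, 0.0132, 0.0132, 0.0208, 0.0208, 0.0208, 0.2956, 0.2956, 0.2956]  mean=-2.5606  Neff=3.7887  idx=[6, 10, 11, 11, 11, 11, 12, 12, 12, 12, 13, 13, 13, 13]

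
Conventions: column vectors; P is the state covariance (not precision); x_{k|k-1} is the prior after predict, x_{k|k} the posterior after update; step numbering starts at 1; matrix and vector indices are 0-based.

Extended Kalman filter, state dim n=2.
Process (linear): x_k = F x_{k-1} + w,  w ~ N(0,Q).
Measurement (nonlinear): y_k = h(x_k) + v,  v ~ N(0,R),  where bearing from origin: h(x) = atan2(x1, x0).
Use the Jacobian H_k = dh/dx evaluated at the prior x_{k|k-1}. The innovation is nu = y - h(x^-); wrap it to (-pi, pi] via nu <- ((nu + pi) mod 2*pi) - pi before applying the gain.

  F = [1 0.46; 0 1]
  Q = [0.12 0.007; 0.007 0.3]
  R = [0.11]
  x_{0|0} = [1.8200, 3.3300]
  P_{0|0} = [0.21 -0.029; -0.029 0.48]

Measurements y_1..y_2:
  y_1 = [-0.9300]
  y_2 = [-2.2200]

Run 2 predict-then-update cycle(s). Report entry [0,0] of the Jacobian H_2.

H_jac[0,0] = -0.0792

step 1: x^-=[3.3518, 3.3300]  P^-=[0.4049 0.1988; 0.1988 0.7800]  H_jac=[-0.1492 0.1501]  S=[0.1277]  K=[-0.2392; 0.6849]  nu=[-1.7121]  x^+=[3.7614, 2.1573]  P^+=[0.3976 0.2197; 0.2197 0.7201]
step 2: x^-=[4.7538, 2.1573]  P^-=[0.8721 0.5580; 0.5580 1.0201]  H_jac=[-0.0792 0.1744]  S=[0.1311]  K=[0.2158; 1.0204]  nu=[-2.6460]  x^+=[4.1827, -0.5428]  P^+=[0.8660 0.5291; 0.5291 0.8836]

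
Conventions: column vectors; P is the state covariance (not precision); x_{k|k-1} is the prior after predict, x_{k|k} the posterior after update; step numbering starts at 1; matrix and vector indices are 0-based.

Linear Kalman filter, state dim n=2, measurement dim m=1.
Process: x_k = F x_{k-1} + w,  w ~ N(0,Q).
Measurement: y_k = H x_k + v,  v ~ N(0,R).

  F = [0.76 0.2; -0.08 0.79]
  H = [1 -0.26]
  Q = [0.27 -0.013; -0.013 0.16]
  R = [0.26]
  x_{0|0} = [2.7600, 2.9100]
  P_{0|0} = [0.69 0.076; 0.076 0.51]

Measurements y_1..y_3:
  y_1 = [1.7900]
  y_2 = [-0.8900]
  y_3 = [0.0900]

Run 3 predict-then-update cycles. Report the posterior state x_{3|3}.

step 1: x^-=[2.6796, 2.0781]  P^-=[0.7120 0.0700; 0.0700 0.4731]  S=[0.9676]  K=[0.7171; -0.0547]  nu=[-0.3493]  x^+=[2.4291, 2.0972]  P^+=[0.2145 0.1080; 0.1080 0.4702]
step 2: x^-=[2.2656, 1.4625]  P^-=[0.4456 0.1114; 0.1114 0.4412]  S=[0.6775]  K=[0.6149; -0.0049]  nu=[-2.7753]  x^+=[0.5589, 1.4761]  P^+=[0.1894 0.1134; 0.1134 0.4412]
step 3: x^-=[0.7200, 1.1214]  P^-=[0.4315 0.1115; 0.1115 0.4222]  S=[0.6621]  K=[0.6080; 0.0026]  nu=[-0.3384]  x^+=[0.5142, 1.1205]  P^+=[0.1868 0.1104; 0.1104 0.4222]

x_post = [0.5142, 1.1205]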